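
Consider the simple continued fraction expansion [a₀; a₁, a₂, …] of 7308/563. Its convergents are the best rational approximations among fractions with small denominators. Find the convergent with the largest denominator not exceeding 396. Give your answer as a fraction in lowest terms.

3323/256

List convergents until the denominator exceeds the bound:
a_0 = 12: 12/1  (≤ bound)
a_1 = 1: 13/1  (≤ bound)
a_2 = 50: 662/51  (≤ bound)
a_3 = 5: 3323/256  (≤ bound)
a_4 = 2: 7308/563  (> 396, stop)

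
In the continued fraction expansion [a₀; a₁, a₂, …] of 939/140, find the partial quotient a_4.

2

939 ÷ 140 → quotient 6, remainder 99
140 ÷ 99 → quotient 1, remainder 41
99 ÷ 41 → quotient 2, remainder 17
41 ÷ 17 → quotient 2, remainder 7
17 ÷ 7 → quotient 2, remainder 3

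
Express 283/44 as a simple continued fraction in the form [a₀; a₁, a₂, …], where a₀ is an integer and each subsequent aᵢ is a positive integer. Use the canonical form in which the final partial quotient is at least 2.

283 = 6·44 + 19, so a_0 = 6
44 = 2·19 + 6, so a_1 = 2
19 = 3·6 + 1, so a_2 = 3
6 = 6·1 + 0, so a_3 = 6

[6; 2, 3, 6]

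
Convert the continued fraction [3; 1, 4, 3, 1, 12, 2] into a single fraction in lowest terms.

Collapse the nested fraction from the inside out:
Start with 2.
12 + 1/(2/1) = 12 + 1/2 = 25/2
1 + 1/(25/2) = 1 + 2/25 = 27/25
3 + 1/(27/25) = 3 + 25/27 = 106/27
4 + 1/(106/27) = 4 + 27/106 = 451/106
1 + 1/(451/106) = 1 + 106/451 = 557/451
3 + 1/(557/451) = 3 + 451/557 = 2122/557

2122/557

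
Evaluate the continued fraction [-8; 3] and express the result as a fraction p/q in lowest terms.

Start with 3.
-8 + 1/(3/1) = -8 + 1/3 = -23/3

-23/3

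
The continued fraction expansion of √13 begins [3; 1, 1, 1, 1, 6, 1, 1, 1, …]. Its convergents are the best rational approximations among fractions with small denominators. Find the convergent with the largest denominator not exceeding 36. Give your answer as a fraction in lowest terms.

List convergents until the denominator exceeds the bound:
a_0 = 3: 3/1  (≤ bound)
a_1 = 1: 4/1  (≤ bound)
a_2 = 1: 7/2  (≤ bound)
a_3 = 1: 11/3  (≤ bound)
a_4 = 1: 18/5  (≤ bound)
a_5 = 6: 119/33  (≤ bound)
a_6 = 1: 137/38  (> 36, stop)

119/33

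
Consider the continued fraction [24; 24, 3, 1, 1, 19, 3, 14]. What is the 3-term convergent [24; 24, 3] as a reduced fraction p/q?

1755/73

Build up convergents one term at a time:
a_0 = 24: 24/1
a_1 = 24: 577/24
a_2 = 3: 1755/73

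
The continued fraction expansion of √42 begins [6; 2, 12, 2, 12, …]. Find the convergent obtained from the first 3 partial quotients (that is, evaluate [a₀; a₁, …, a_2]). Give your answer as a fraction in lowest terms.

162/25

a_0 = 6: 6/1
a_1 = 2: 13/2
a_2 = 12: 162/25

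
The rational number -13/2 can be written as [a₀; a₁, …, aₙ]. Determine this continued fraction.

[-7; 2]

Apply division with remainder until the remainder is 0:
⌊-13/2⌋ = -7, remainder 1
⌊2/1⌋ = 2, remainder 0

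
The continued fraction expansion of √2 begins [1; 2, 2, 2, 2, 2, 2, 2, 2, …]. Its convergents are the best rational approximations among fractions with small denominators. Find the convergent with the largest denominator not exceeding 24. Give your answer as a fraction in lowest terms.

List convergents until the denominator exceeds the bound:
a_0 = 1: 1/1  (≤ bound)
a_1 = 2: 3/2  (≤ bound)
a_2 = 2: 7/5  (≤ bound)
a_3 = 2: 17/12  (≤ bound)
a_4 = 2: 41/29  (> 24, stop)

17/12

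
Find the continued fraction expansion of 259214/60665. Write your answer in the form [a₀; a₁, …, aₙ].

[4; 3, 1, 1, 1, 55, 14, 7]

Apply division with remainder until the remainder is 0:
⌊259214/60665⌋ = 4, remainder 16554
⌊60665/16554⌋ = 3, remainder 11003
⌊16554/11003⌋ = 1, remainder 5551
⌊11003/5551⌋ = 1, remainder 5452
⌊5551/5452⌋ = 1, remainder 99
⌊5452/99⌋ = 55, remainder 7
⌊99/7⌋ = 14, remainder 1
⌊7/1⌋ = 7, remainder 0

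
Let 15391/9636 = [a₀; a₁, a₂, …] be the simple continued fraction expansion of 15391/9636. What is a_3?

15391 ÷ 9636 → quotient 1, remainder 5755
9636 ÷ 5755 → quotient 1, remainder 3881
5755 ÷ 3881 → quotient 1, remainder 1874
3881 ÷ 1874 → quotient 2, remainder 133

2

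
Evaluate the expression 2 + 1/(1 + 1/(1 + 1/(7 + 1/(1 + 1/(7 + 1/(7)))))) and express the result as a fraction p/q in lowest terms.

2416/955

a_0 = 2: 2/1
a_1 = 1: 3/1
a_2 = 1: 5/2
a_3 = 7: 38/15
a_4 = 1: 43/17
a_5 = 7: 339/134
a_6 = 7: 2416/955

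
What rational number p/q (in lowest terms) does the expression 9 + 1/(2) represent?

19/2

Collapse the nested fraction from the inside out:
Start with 2.
9 + 1/(2/1) = 9 + 1/2 = 19/2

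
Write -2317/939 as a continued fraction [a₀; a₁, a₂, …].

⌊-2317/939⌋ = -3, remainder 500
⌊939/500⌋ = 1, remainder 439
⌊500/439⌋ = 1, remainder 61
⌊439/61⌋ = 7, remainder 12
⌊61/12⌋ = 5, remainder 1
⌊12/1⌋ = 12, remainder 0

[-3; 1, 1, 7, 5, 12]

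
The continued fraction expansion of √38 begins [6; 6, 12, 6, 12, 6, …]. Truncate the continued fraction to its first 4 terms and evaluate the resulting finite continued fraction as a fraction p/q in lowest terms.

2737/444

Collapse the nested fraction from the inside out:
Start with 6.
12 + 1/(6/1) = 12 + 1/6 = 73/6
6 + 1/(73/6) = 6 + 6/73 = 444/73
6 + 1/(444/73) = 6 + 73/444 = 2737/444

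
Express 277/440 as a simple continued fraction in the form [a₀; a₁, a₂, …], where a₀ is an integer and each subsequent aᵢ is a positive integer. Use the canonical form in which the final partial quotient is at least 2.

[0; 1, 1, 1, 2, 3, 16]

Repeatedly divide and take the remainder:
277 = 0·440 + 277, so a_0 = 0
440 = 1·277 + 163, so a_1 = 1
277 = 1·163 + 114, so a_2 = 1
163 = 1·114 + 49, so a_3 = 1
114 = 2·49 + 16, so a_4 = 2
49 = 3·16 + 1, so a_5 = 3
16 = 16·1 + 0, so a_6 = 16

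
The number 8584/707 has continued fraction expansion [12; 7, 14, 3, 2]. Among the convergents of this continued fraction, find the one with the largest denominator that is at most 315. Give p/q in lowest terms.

3691/304

List convergents until the denominator exceeds the bound:
a_0 = 12: 12/1  (≤ bound)
a_1 = 7: 85/7  (≤ bound)
a_2 = 14: 1202/99  (≤ bound)
a_3 = 3: 3691/304  (≤ bound)
a_4 = 2: 8584/707  (> 315, stop)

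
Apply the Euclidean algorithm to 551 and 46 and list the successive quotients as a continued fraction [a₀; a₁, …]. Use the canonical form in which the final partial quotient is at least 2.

Run the Euclidean algorithm, recording each quotient:
551 ÷ 46 → quotient 11, remainder 45
46 ÷ 45 → quotient 1, remainder 1
45 ÷ 1 → quotient 45, remainder 0

[11; 1, 45]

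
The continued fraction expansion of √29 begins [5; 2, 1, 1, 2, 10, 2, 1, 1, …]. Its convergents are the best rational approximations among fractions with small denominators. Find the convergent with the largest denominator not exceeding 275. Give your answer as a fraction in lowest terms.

a_0 = 5: 5/1  (≤ bound)
a_1 = 2: 11/2  (≤ bound)
a_2 = 1: 16/3  (≤ bound)
a_3 = 1: 27/5  (≤ bound)
a_4 = 2: 70/13  (≤ bound)
a_5 = 10: 727/135  (≤ bound)
a_6 = 2: 1524/283  (> 275, stop)

727/135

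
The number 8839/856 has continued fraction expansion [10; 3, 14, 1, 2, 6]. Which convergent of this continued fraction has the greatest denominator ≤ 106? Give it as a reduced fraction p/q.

a_0 = 10: 10/1  (≤ bound)
a_1 = 3: 31/3  (≤ bound)
a_2 = 14: 444/43  (≤ bound)
a_3 = 1: 475/46  (≤ bound)
a_4 = 2: 1394/135  (> 106, stop)

475/46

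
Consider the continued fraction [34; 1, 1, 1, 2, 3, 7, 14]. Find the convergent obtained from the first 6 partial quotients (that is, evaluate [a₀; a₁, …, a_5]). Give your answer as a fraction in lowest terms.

935/27

Starting at the tail and folding back:
Start with 3.
2 + 1/(3/1) = 2 + 1/3 = 7/3
1 + 1/(7/3) = 1 + 3/7 = 10/7
1 + 1/(10/7) = 1 + 7/10 = 17/10
1 + 1/(17/10) = 1 + 10/17 = 27/17
34 + 1/(27/17) = 34 + 17/27 = 935/27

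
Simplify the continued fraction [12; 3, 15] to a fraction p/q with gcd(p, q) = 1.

Compute successive convergents:
a_0 = 12: 12/1
a_1 = 3: 37/3
a_2 = 15: 567/46

567/46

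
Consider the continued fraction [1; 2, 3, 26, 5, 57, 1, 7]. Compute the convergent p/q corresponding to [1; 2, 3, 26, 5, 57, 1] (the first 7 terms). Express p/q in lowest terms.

Build up convergents one term at a time:
a_0 = 1: 1/1
a_1 = 2: 3/2
a_2 = 3: 10/7
a_3 = 26: 263/184
a_4 = 5: 1325/927
a_5 = 57: 75788/53023
a_6 = 1: 77113/53950

77113/53950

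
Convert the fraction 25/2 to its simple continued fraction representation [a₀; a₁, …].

[12; 2]

Repeatedly divide and take the remainder:
25 = 12·2 + 1, so a_0 = 12
2 = 2·1 + 0, so a_1 = 2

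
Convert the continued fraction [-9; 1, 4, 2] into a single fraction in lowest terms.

-90/11

a_0 = -9: -9/1
a_1 = 1: -8/1
a_2 = 4: -41/5
a_3 = 2: -90/11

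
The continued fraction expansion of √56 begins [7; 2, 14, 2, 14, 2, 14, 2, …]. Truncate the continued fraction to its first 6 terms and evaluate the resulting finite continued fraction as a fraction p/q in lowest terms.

Build up convergents one term at a time:
a_0 = 7: 7/1
a_1 = 2: 15/2
a_2 = 14: 217/29
a_3 = 2: 449/60
a_4 = 14: 6503/869
a_5 = 2: 13455/1798

13455/1798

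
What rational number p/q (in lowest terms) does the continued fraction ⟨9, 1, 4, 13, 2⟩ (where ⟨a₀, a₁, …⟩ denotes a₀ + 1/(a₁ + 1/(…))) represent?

1343/137

Start with 2.
13 + 1/(2/1) = 13 + 1/2 = 27/2
4 + 1/(27/2) = 4 + 2/27 = 110/27
1 + 1/(110/27) = 1 + 27/110 = 137/110
9 + 1/(137/110) = 9 + 110/137 = 1343/137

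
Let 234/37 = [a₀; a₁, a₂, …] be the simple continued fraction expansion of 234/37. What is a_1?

234 = 6·37 + 12, so a_0 = 6
37 = 3·12 + 1, so a_1 = 3

3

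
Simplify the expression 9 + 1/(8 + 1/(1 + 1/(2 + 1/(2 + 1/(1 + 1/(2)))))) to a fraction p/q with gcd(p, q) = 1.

a_0 = 9: 9/1
a_1 = 8: 73/8
a_2 = 1: 82/9
a_3 = 2: 237/26
a_4 = 2: 556/61
a_5 = 1: 793/87
a_6 = 2: 2142/235

2142/235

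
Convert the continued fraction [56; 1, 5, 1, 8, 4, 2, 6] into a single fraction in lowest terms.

Start with 6.
2 + 1/(6/1) = 2 + 1/6 = 13/6
4 + 1/(13/6) = 4 + 6/13 = 58/13
8 + 1/(58/13) = 8 + 13/58 = 477/58
1 + 1/(477/58) = 1 + 58/477 = 535/477
5 + 1/(535/477) = 5 + 477/535 = 3152/535
1 + 1/(3152/535) = 1 + 535/3152 = 3687/3152
56 + 1/(3687/3152) = 56 + 3152/3687 = 209624/3687

209624/3687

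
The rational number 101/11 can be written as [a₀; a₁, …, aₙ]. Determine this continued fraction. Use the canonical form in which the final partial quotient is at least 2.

Repeatedly divide and take the remainder:
⌊101/11⌋ = 9, remainder 2
⌊11/2⌋ = 5, remainder 1
⌊2/1⌋ = 2, remainder 0

[9; 5, 2]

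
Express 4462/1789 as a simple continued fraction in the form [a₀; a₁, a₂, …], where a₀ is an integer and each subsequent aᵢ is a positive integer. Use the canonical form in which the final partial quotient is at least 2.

4462 ÷ 1789 → quotient 2, remainder 884
1789 ÷ 884 → quotient 2, remainder 21
884 ÷ 21 → quotient 42, remainder 2
21 ÷ 2 → quotient 10, remainder 1
2 ÷ 1 → quotient 2, remainder 0

[2; 2, 42, 10, 2]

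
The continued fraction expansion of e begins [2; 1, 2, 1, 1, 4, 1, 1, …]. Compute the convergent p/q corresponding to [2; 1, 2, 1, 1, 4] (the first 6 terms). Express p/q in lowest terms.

87/32

Use the convergent recurrence hₖ = aₖ·hₖ₋₁ + hₖ₋₂ (and likewise for the denominators kₖ):
a_0 = 2: 2/1
a_1 = 1: 3/1
a_2 = 2: 8/3
a_3 = 1: 11/4
a_4 = 1: 19/7
a_5 = 4: 87/32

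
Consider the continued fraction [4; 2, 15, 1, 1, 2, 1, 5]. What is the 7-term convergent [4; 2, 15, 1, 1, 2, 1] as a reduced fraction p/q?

1009/225

Build up convergents one term at a time:
a_0 = 4: 4/1
a_1 = 2: 9/2
a_2 = 15: 139/31
a_3 = 1: 148/33
a_4 = 1: 287/64
a_5 = 2: 722/161
a_6 = 1: 1009/225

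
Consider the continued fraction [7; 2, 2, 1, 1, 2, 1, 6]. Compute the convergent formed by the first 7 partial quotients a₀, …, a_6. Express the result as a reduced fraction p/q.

Collapse the nested fraction from the inside out:
Start with 1.
2 + 1/(1/1) = 2 + 1/1 = 3/1
1 + 1/(3/1) = 1 + 1/3 = 4/3
1 + 1/(4/3) = 1 + 3/4 = 7/4
2 + 1/(7/4) = 2 + 4/7 = 18/7
2 + 1/(18/7) = 2 + 7/18 = 43/18
7 + 1/(43/18) = 7 + 18/43 = 319/43

319/43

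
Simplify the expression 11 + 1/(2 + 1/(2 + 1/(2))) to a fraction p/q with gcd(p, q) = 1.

Use the convergent recurrence hₖ = aₖ·hₖ₋₁ + hₖ₋₂ (and likewise for the denominators kₖ):
a_0 = 11: 11/1
a_1 = 2: 23/2
a_2 = 2: 57/5
a_3 = 2: 137/12

137/12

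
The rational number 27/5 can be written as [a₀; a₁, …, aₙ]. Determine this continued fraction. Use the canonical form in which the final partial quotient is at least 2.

Apply division with remainder until the remainder is 0:
27 = 5·5 + 2, so a_0 = 5
5 = 2·2 + 1, so a_1 = 2
2 = 2·1 + 0, so a_2 = 2

[5; 2, 2]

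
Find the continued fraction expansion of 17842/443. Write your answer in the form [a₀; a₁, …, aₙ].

17842 = 40·443 + 122, so a_0 = 40
443 = 3·122 + 77, so a_1 = 3
122 = 1·77 + 45, so a_2 = 1
77 = 1·45 + 32, so a_3 = 1
45 = 1·32 + 13, so a_4 = 1
32 = 2·13 + 6, so a_5 = 2
13 = 2·6 + 1, so a_6 = 2
6 = 6·1 + 0, so a_7 = 6

[40; 3, 1, 1, 1, 2, 2, 6]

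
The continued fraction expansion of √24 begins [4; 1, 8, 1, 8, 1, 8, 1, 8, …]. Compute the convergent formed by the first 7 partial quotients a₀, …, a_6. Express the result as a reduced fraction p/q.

Starting at the tail and folding back:
Start with 8.
1 + 1/(8/1) = 1 + 1/8 = 9/8
8 + 1/(9/8) = 8 + 8/9 = 80/9
1 + 1/(80/9) = 1 + 9/80 = 89/80
8 + 1/(89/80) = 8 + 80/89 = 792/89
1 + 1/(792/89) = 1 + 89/792 = 881/792
4 + 1/(881/792) = 4 + 792/881 = 4316/881

4316/881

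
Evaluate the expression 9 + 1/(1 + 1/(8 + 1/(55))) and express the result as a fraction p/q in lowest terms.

4905/496

Build up convergents one term at a time:
a_0 = 9: 9/1
a_1 = 1: 10/1
a_2 = 8: 89/9
a_3 = 55: 4905/496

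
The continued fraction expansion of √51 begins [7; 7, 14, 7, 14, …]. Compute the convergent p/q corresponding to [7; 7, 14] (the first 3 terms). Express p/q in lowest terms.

707/99

Work from the innermost term outward:
Start with 14.
7 + 1/(14/1) = 7 + 1/14 = 99/14
7 + 1/(99/14) = 7 + 14/99 = 707/99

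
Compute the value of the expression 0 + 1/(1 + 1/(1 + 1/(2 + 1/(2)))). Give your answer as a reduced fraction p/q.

7/12

Work from the innermost term outward:
Start with 2.
2 + 1/(2/1) = 2 + 1/2 = 5/2
1 + 1/(5/2) = 1 + 2/5 = 7/5
1 + 1/(7/5) = 1 + 5/7 = 12/7
0 + 1/(12/7) = 0 + 7/12 = 7/12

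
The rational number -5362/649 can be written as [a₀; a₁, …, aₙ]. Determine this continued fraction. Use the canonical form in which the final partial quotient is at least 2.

[-9; 1, 2, 1, 4, 2, 15]

-5362 ÷ 649 → quotient -9, remainder 479
649 ÷ 479 → quotient 1, remainder 170
479 ÷ 170 → quotient 2, remainder 139
170 ÷ 139 → quotient 1, remainder 31
139 ÷ 31 → quotient 4, remainder 15
31 ÷ 15 → quotient 2, remainder 1
15 ÷ 1 → quotient 15, remainder 0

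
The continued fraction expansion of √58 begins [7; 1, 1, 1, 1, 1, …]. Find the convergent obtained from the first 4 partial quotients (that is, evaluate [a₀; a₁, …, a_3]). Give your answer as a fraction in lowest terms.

Start with 1.
1 + 1/(1/1) = 1 + 1/1 = 2/1
1 + 1/(2/1) = 1 + 1/2 = 3/2
7 + 1/(3/2) = 7 + 2/3 = 23/3

23/3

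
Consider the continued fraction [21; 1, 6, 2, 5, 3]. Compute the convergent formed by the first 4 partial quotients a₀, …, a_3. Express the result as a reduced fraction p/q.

328/15

Start with 2.
6 + 1/(2/1) = 6 + 1/2 = 13/2
1 + 1/(13/2) = 1 + 2/13 = 15/13
21 + 1/(15/13) = 21 + 13/15 = 328/15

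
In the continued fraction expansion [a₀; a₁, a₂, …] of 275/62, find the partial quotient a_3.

275 = 4·62 + 27, so a_0 = 4
62 = 2·27 + 8, so a_1 = 2
27 = 3·8 + 3, so a_2 = 3
8 = 2·3 + 2, so a_3 = 2

2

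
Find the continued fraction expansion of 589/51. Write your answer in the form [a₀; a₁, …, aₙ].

[11; 1, 1, 4, 1, 1, 2]

⌊589/51⌋ = 11, remainder 28
⌊51/28⌋ = 1, remainder 23
⌊28/23⌋ = 1, remainder 5
⌊23/5⌋ = 4, remainder 3
⌊5/3⌋ = 1, remainder 2
⌊3/2⌋ = 1, remainder 1
⌊2/1⌋ = 2, remainder 0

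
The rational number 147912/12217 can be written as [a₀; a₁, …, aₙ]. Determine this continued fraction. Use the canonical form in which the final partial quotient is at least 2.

[12; 9, 2, 1, 15, 2, 13]

147912 = 12·12217 + 1308, so a_0 = 12
12217 = 9·1308 + 445, so a_1 = 9
1308 = 2·445 + 418, so a_2 = 2
445 = 1·418 + 27, so a_3 = 1
418 = 15·27 + 13, so a_4 = 15
27 = 2·13 + 1, so a_5 = 2
13 = 13·1 + 0, so a_6 = 13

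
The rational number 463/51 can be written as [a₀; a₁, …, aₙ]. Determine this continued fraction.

[9; 12, 1, 3]

⌊463/51⌋ = 9, remainder 4
⌊51/4⌋ = 12, remainder 3
⌊4/3⌋ = 1, remainder 1
⌊3/1⌋ = 3, remainder 0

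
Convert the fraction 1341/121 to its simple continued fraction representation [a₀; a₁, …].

1341 ÷ 121 → quotient 11, remainder 10
121 ÷ 10 → quotient 12, remainder 1
10 ÷ 1 → quotient 10, remainder 0

[11; 12, 10]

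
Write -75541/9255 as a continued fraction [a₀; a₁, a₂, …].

[-9; 1, 5, 6, 35, 1, 1, 3]

Apply division with remainder until the remainder is 0:
⌊-75541/9255⌋ = -9, remainder 7754
⌊9255/7754⌋ = 1, remainder 1501
⌊7754/1501⌋ = 5, remainder 249
⌊1501/249⌋ = 6, remainder 7
⌊249/7⌋ = 35, remainder 4
⌊7/4⌋ = 1, remainder 3
⌊4/3⌋ = 1, remainder 1
⌊3/1⌋ = 3, remainder 0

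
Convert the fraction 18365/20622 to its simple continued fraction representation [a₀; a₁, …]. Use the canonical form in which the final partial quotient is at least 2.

[0; 1, 8, 7, 3, 3, 2, 13]

Run the Euclidean algorithm, recording each quotient:
18365 = 0·20622 + 18365, so a_0 = 0
20622 = 1·18365 + 2257, so a_1 = 1
18365 = 8·2257 + 309, so a_2 = 8
2257 = 7·309 + 94, so a_3 = 7
309 = 3·94 + 27, so a_4 = 3
94 = 3·27 + 13, so a_5 = 3
27 = 2·13 + 1, so a_6 = 2
13 = 13·1 + 0, so a_7 = 13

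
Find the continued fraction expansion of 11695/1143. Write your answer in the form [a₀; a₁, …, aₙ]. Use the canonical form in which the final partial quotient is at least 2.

[10; 4, 3, 5, 5, 3]

11695 ÷ 1143 → quotient 10, remainder 265
1143 ÷ 265 → quotient 4, remainder 83
265 ÷ 83 → quotient 3, remainder 16
83 ÷ 16 → quotient 5, remainder 3
16 ÷ 3 → quotient 5, remainder 1
3 ÷ 1 → quotient 3, remainder 0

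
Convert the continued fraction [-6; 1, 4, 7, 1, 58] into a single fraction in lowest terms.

-12541/2414

Use the convergent recurrence hₖ = aₖ·hₖ₋₁ + hₖ₋₂ (and likewise for the denominators kₖ):
a_0 = -6: -6/1
a_1 = 1: -5/1
a_2 = 4: -26/5
a_3 = 7: -187/36
a_4 = 1: -213/41
a_5 = 58: -12541/2414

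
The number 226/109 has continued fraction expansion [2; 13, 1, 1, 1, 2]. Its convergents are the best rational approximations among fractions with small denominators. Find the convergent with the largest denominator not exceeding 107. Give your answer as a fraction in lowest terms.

85/41

a_0 = 2: 2/1  (≤ bound)
a_1 = 13: 27/13  (≤ bound)
a_2 = 1: 29/14  (≤ bound)
a_3 = 1: 56/27  (≤ bound)
a_4 = 1: 85/41  (≤ bound)
a_5 = 2: 226/109  (> 107, stop)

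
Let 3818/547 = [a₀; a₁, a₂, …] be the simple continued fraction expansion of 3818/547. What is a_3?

1

Apply division with remainder until the remainder is 0:
⌊3818/547⌋ = 6, remainder 536
⌊547/536⌋ = 1, remainder 11
⌊536/11⌋ = 48, remainder 8
⌊11/8⌋ = 1, remainder 3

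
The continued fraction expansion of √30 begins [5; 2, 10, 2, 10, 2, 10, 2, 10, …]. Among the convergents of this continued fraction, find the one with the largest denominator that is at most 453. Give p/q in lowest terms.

List convergents until the denominator exceeds the bound:
a_0 = 5: 5/1  (≤ bound)
a_1 = 2: 11/2  (≤ bound)
a_2 = 10: 115/21  (≤ bound)
a_3 = 2: 241/44  (≤ bound)
a_4 = 10: 2525/461  (> 453, stop)

241/44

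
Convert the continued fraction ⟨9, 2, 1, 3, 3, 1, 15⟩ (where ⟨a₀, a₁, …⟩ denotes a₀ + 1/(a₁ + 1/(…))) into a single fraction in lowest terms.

6937/741

Start with 15.
1 + 1/(15/1) = 1 + 1/15 = 16/15
3 + 1/(16/15) = 3 + 15/16 = 63/16
3 + 1/(63/16) = 3 + 16/63 = 205/63
1 + 1/(205/63) = 1 + 63/205 = 268/205
2 + 1/(268/205) = 2 + 205/268 = 741/268
9 + 1/(741/268) = 9 + 268/741 = 6937/741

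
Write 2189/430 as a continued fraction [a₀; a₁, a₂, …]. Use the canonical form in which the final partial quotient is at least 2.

[5; 11, 39]

Run the Euclidean algorithm, recording each quotient:
⌊2189/430⌋ = 5, remainder 39
⌊430/39⌋ = 11, remainder 1
⌊39/1⌋ = 39, remainder 0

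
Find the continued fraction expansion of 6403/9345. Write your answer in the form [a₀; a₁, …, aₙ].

[0; 1, 2, 5, 1, 2, 57, 3]

6403 = 0·9345 + 6403, so a_0 = 0
9345 = 1·6403 + 2942, so a_1 = 1
6403 = 2·2942 + 519, so a_2 = 2
2942 = 5·519 + 347, so a_3 = 5
519 = 1·347 + 172, so a_4 = 1
347 = 2·172 + 3, so a_5 = 2
172 = 57·3 + 1, so a_6 = 57
3 = 3·1 + 0, so a_7 = 3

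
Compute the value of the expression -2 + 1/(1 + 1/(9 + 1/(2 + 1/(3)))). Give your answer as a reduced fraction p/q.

-80/73

Work from the innermost term outward:
Start with 3.
2 + 1/(3/1) = 2 + 1/3 = 7/3
9 + 1/(7/3) = 9 + 3/7 = 66/7
1 + 1/(66/7) = 1 + 7/66 = 73/66
-2 + 1/(73/66) = -2 + 66/73 = -80/73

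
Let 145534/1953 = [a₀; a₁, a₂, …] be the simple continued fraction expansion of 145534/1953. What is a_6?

145534 ÷ 1953 → quotient 74, remainder 1012
1953 ÷ 1012 → quotient 1, remainder 941
1012 ÷ 941 → quotient 1, remainder 71
941 ÷ 71 → quotient 13, remainder 18
71 ÷ 18 → quotient 3, remainder 17
18 ÷ 17 → quotient 1, remainder 1
17 ÷ 1 → quotient 17, remainder 0

17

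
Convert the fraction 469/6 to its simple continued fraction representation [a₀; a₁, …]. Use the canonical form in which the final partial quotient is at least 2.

469 ÷ 6 → quotient 78, remainder 1
6 ÷ 1 → quotient 6, remainder 0

[78; 6]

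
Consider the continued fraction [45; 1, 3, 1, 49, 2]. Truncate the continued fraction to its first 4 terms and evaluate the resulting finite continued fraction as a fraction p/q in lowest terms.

229/5

a_0 = 45: 45/1
a_1 = 1: 46/1
a_2 = 3: 183/4
a_3 = 1: 229/5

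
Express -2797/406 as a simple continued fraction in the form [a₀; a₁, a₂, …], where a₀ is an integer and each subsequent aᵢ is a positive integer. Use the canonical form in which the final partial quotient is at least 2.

-2797 ÷ 406 → quotient -7, remainder 45
406 ÷ 45 → quotient 9, remainder 1
45 ÷ 1 → quotient 45, remainder 0

[-7; 9, 45]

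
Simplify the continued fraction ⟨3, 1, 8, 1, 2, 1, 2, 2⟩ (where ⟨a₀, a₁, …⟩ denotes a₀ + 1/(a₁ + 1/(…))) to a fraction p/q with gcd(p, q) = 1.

Work from the innermost term outward:
Start with 2.
2 + 1/(2/1) = 2 + 1/2 = 5/2
1 + 1/(5/2) = 1 + 2/5 = 7/5
2 + 1/(7/5) = 2 + 5/7 = 19/7
1 + 1/(19/7) = 1 + 7/19 = 26/19
8 + 1/(26/19) = 8 + 19/26 = 227/26
1 + 1/(227/26) = 1 + 26/227 = 253/227
3 + 1/(253/227) = 3 + 227/253 = 986/253

986/253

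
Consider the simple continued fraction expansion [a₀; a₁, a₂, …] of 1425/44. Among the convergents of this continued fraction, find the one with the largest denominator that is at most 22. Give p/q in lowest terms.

List convergents until the denominator exceeds the bound:
a_0 = 32: 32/1  (≤ bound)
a_1 = 2: 65/2  (≤ bound)
a_2 = 1: 97/3  (≤ bound)
a_3 = 1: 162/5  (≤ bound)
a_4 = 2: 421/13  (≤ bound)
a_5 = 3: 1425/44  (> 22, stop)

421/13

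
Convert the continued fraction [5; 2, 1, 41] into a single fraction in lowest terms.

Start with 41.
1 + 1/(41/1) = 1 + 1/41 = 42/41
2 + 1/(42/41) = 2 + 41/42 = 125/42
5 + 1/(125/42) = 5 + 42/125 = 667/125

667/125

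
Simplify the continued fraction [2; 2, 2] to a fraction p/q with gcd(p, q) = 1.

12/5

Use the convergent recurrence hₖ = aₖ·hₖ₋₁ + hₖ₋₂ (and likewise for the denominators kₖ):
a_0 = 2: 2/1
a_1 = 2: 5/2
a_2 = 2: 12/5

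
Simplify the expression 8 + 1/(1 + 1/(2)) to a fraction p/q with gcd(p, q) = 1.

Compute successive convergents:
a_0 = 8: 8/1
a_1 = 1: 9/1
a_2 = 2: 26/3

26/3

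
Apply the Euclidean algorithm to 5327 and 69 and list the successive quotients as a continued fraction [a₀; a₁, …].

⌊5327/69⌋ = 77, remainder 14
⌊69/14⌋ = 4, remainder 13
⌊14/13⌋ = 1, remainder 1
⌊13/1⌋ = 13, remainder 0

[77; 4, 1, 13]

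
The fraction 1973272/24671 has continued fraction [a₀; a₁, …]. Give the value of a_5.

Repeatedly divide and take the remainder:
⌊1973272/24671⌋ = 79, remainder 24263
⌊24671/24263⌋ = 1, remainder 408
⌊24263/408⌋ = 59, remainder 191
⌊408/191⌋ = 2, remainder 26
⌊191/26⌋ = 7, remainder 9
⌊26/9⌋ = 2, remainder 8

2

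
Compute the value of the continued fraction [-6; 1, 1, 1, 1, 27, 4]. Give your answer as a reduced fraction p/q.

Compute successive convergents:
a_0 = -6: -6/1
a_1 = 1: -5/1
a_2 = 1: -11/2
a_3 = 1: -16/3
a_4 = 1: -27/5
a_5 = 27: -745/138
a_6 = 4: -3007/557

-3007/557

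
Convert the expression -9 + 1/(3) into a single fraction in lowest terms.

a_0 = -9: -9/1
a_1 = 3: -26/3

-26/3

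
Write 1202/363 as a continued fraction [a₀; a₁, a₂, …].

Run the Euclidean algorithm, recording each quotient:
1202 ÷ 363 → quotient 3, remainder 113
363 ÷ 113 → quotient 3, remainder 24
113 ÷ 24 → quotient 4, remainder 17
24 ÷ 17 → quotient 1, remainder 7
17 ÷ 7 → quotient 2, remainder 3
7 ÷ 3 → quotient 2, remainder 1
3 ÷ 1 → quotient 3, remainder 0

[3; 3, 4, 1, 2, 2, 3]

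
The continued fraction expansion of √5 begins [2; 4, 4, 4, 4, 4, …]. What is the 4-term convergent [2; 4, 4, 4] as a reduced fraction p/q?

161/72

Start with 4.
4 + 1/(4/1) = 4 + 1/4 = 17/4
4 + 1/(17/4) = 4 + 4/17 = 72/17
2 + 1/(72/17) = 2 + 17/72 = 161/72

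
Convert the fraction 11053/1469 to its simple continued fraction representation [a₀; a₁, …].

[7; 1, 1, 9, 1, 5, 2, 5]

11053 ÷ 1469 → quotient 7, remainder 770
1469 ÷ 770 → quotient 1, remainder 699
770 ÷ 699 → quotient 1, remainder 71
699 ÷ 71 → quotient 9, remainder 60
71 ÷ 60 → quotient 1, remainder 11
60 ÷ 11 → quotient 5, remainder 5
11 ÷ 5 → quotient 2, remainder 1
5 ÷ 1 → quotient 5, remainder 0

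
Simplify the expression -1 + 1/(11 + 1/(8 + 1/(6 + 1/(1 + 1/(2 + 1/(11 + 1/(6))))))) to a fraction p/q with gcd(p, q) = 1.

-114012/125275

Use the convergent recurrence hₖ = aₖ·hₖ₋₁ + hₖ₋₂ (and likewise for the denominators kₖ):
a_0 = -1: -1/1
a_1 = 11: -10/11
a_2 = 8: -81/89
a_3 = 6: -496/545
a_4 = 1: -577/634
a_5 = 2: -1650/1813
a_6 = 11: -18727/20577
a_7 = 6: -114012/125275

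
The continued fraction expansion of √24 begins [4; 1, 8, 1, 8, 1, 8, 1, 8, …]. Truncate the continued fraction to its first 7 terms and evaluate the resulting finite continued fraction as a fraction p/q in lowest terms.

4316/881

Collapse the nested fraction from the inside out:
Start with 8.
1 + 1/(8/1) = 1 + 1/8 = 9/8
8 + 1/(9/8) = 8 + 8/9 = 80/9
1 + 1/(80/9) = 1 + 9/80 = 89/80
8 + 1/(89/80) = 8 + 80/89 = 792/89
1 + 1/(792/89) = 1 + 89/792 = 881/792
4 + 1/(881/792) = 4 + 792/881 = 4316/881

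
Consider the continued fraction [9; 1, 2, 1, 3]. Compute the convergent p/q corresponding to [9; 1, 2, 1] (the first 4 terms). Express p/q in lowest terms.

Start with 1.
2 + 1/(1/1) = 2 + 1/1 = 3/1
1 + 1/(3/1) = 1 + 1/3 = 4/3
9 + 1/(4/3) = 9 + 3/4 = 39/4

39/4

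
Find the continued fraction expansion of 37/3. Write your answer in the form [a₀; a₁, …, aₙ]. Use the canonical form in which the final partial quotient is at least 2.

[12; 3]

⌊37/3⌋ = 12, remainder 1
⌊3/1⌋ = 3, remainder 0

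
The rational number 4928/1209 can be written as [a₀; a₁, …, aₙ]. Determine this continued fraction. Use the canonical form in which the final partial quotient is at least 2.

[4; 13, 7, 13]

Apply division with remainder until the remainder is 0:
4928 ÷ 1209 → quotient 4, remainder 92
1209 ÷ 92 → quotient 13, remainder 13
92 ÷ 13 → quotient 7, remainder 1
13 ÷ 1 → quotient 13, remainder 0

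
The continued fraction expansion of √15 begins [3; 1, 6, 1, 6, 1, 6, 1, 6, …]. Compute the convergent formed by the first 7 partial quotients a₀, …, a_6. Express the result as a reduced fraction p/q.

1677/433

Starting at the tail and folding back:
Start with 6.
1 + 1/(6/1) = 1 + 1/6 = 7/6
6 + 1/(7/6) = 6 + 6/7 = 48/7
1 + 1/(48/7) = 1 + 7/48 = 55/48
6 + 1/(55/48) = 6 + 48/55 = 378/55
1 + 1/(378/55) = 1 + 55/378 = 433/378
3 + 1/(433/378) = 3 + 378/433 = 1677/433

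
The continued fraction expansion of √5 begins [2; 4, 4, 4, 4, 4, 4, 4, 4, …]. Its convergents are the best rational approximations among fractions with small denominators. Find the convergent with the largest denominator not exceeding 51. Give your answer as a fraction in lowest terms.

a_0 = 2: 2/1  (≤ bound)
a_1 = 4: 9/4  (≤ bound)
a_2 = 4: 38/17  (≤ bound)
a_3 = 4: 161/72  (> 51, stop)

38/17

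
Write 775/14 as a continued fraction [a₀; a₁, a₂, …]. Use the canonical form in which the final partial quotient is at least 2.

775 ÷ 14 → quotient 55, remainder 5
14 ÷ 5 → quotient 2, remainder 4
5 ÷ 4 → quotient 1, remainder 1
4 ÷ 1 → quotient 4, remainder 0

[55; 2, 1, 4]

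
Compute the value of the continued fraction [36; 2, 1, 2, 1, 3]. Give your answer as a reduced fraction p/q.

Build up convergents one term at a time:
a_0 = 36: 36/1
a_1 = 2: 73/2
a_2 = 1: 109/3
a_3 = 2: 291/8
a_4 = 1: 400/11
a_5 = 3: 1491/41

1491/41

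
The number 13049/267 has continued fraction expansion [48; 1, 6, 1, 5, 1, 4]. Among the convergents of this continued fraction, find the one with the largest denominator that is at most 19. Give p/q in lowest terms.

391/8

List convergents until the denominator exceeds the bound:
a_0 = 48: 48/1  (≤ bound)
a_1 = 1: 49/1  (≤ bound)
a_2 = 6: 342/7  (≤ bound)
a_3 = 1: 391/8  (≤ bound)
a_4 = 5: 2297/47  (> 19, stop)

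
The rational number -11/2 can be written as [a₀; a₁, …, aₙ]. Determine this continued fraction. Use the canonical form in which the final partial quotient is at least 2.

-11 = -6·2 + 1, so a_0 = -6
2 = 2·1 + 0, so a_1 = 2

[-6; 2]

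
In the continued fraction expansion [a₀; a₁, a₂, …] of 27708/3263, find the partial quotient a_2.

29

27708 = 8·3263 + 1604, so a_0 = 8
3263 = 2·1604 + 55, so a_1 = 2
1604 = 29·55 + 9, so a_2 = 29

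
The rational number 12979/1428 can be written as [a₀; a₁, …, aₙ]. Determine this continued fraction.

⌊12979/1428⌋ = 9, remainder 127
⌊1428/127⌋ = 11, remainder 31
⌊127/31⌋ = 4, remainder 3
⌊31/3⌋ = 10, remainder 1
⌊3/1⌋ = 3, remainder 0

[9; 11, 4, 10, 3]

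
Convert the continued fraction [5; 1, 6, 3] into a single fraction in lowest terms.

129/22

Start with 3.
6 + 1/(3/1) = 6 + 1/3 = 19/3
1 + 1/(19/3) = 1 + 3/19 = 22/19
5 + 1/(22/19) = 5 + 19/22 = 129/22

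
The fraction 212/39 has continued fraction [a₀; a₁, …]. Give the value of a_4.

2

212 ÷ 39 → quotient 5, remainder 17
39 ÷ 17 → quotient 2, remainder 5
17 ÷ 5 → quotient 3, remainder 2
5 ÷ 2 → quotient 2, remainder 1
2 ÷ 1 → quotient 2, remainder 0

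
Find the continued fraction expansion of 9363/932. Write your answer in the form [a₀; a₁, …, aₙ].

Apply division with remainder until the remainder is 0:
9363 = 10·932 + 43, so a_0 = 10
932 = 21·43 + 29, so a_1 = 21
43 = 1·29 + 14, so a_2 = 1
29 = 2·14 + 1, so a_3 = 2
14 = 14·1 + 0, so a_4 = 14

[10; 21, 1, 2, 14]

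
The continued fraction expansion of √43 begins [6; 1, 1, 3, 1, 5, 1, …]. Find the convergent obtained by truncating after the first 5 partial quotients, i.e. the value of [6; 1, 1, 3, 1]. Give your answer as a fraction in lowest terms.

59/9

Use the convergent recurrence hₖ = aₖ·hₖ₋₁ + hₖ₋₂ (and likewise for the denominators kₖ):
a_0 = 6: 6/1
a_1 = 1: 7/1
a_2 = 1: 13/2
a_3 = 3: 46/7
a_4 = 1: 59/9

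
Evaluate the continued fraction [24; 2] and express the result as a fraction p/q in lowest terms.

49/2

Build up convergents one term at a time:
a_0 = 24: 24/1
a_1 = 2: 49/2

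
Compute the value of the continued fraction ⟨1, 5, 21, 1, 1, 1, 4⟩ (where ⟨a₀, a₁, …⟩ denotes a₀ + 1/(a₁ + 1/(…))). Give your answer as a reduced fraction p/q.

1832/1529

a_0 = 1: 1/1
a_1 = 5: 6/5
a_2 = 21: 127/106
a_3 = 1: 133/111
a_4 = 1: 260/217
a_5 = 1: 393/328
a_6 = 4: 1832/1529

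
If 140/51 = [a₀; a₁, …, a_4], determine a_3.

140 = 2·51 + 38, so a_0 = 2
51 = 1·38 + 13, so a_1 = 1
38 = 2·13 + 12, so a_2 = 2
13 = 1·12 + 1, so a_3 = 1

1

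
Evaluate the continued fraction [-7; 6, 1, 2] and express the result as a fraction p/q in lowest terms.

-137/20

a_0 = -7: -7/1
a_1 = 6: -41/6
a_2 = 1: -48/7
a_3 = 2: -137/20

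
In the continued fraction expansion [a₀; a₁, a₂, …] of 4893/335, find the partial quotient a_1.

⌊4893/335⌋ = 14, remainder 203
⌊335/203⌋ = 1, remainder 132

1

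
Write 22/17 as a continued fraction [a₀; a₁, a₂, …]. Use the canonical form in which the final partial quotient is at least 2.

Run the Euclidean algorithm, recording each quotient:
22 = 1·17 + 5, so a_0 = 1
17 = 3·5 + 2, so a_1 = 3
5 = 2·2 + 1, so a_2 = 2
2 = 2·1 + 0, so a_3 = 2

[1; 3, 2, 2]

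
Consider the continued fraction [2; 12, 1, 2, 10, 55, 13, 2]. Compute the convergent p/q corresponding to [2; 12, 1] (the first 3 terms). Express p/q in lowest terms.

27/13

Starting at the tail and folding back:
Start with 1.
12 + 1/(1/1) = 12 + 1/1 = 13/1
2 + 1/(13/1) = 2 + 1/13 = 27/13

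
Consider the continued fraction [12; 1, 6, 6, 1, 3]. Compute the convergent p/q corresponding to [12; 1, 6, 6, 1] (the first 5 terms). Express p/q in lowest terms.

Start with 1.
6 + 1/(1/1) = 6 + 1/1 = 7/1
6 + 1/(7/1) = 6 + 1/7 = 43/7
1 + 1/(43/7) = 1 + 7/43 = 50/43
12 + 1/(50/43) = 12 + 43/50 = 643/50

643/50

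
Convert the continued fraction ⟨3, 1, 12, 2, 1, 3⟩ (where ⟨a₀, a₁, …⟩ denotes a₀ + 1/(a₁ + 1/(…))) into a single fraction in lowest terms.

577/147

Collapse the nested fraction from the inside out:
Start with 3.
1 + 1/(3/1) = 1 + 1/3 = 4/3
2 + 1/(4/3) = 2 + 3/4 = 11/4
12 + 1/(11/4) = 12 + 4/11 = 136/11
1 + 1/(136/11) = 1 + 11/136 = 147/136
3 + 1/(147/136) = 3 + 136/147 = 577/147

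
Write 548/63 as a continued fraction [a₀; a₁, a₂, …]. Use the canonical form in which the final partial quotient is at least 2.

[8; 1, 2, 3, 6]

⌊548/63⌋ = 8, remainder 44
⌊63/44⌋ = 1, remainder 19
⌊44/19⌋ = 2, remainder 6
⌊19/6⌋ = 3, remainder 1
⌊6/1⌋ = 6, remainder 0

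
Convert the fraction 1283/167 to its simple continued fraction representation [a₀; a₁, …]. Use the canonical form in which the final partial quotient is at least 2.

[7; 1, 2, 6, 1, 1, 1, 2]

1283 ÷ 167 → quotient 7, remainder 114
167 ÷ 114 → quotient 1, remainder 53
114 ÷ 53 → quotient 2, remainder 8
53 ÷ 8 → quotient 6, remainder 5
8 ÷ 5 → quotient 1, remainder 3
5 ÷ 3 → quotient 1, remainder 2
3 ÷ 2 → quotient 1, remainder 1
2 ÷ 1 → quotient 2, remainder 0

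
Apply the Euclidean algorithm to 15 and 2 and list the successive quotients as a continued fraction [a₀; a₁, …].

Run the Euclidean algorithm, recording each quotient:
15 = 7·2 + 1, so a_0 = 7
2 = 2·1 + 0, so a_1 = 2

[7; 2]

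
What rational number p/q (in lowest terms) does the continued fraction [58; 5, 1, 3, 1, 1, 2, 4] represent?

Start with 4.
2 + 1/(4/1) = 2 + 1/4 = 9/4
1 + 1/(9/4) = 1 + 4/9 = 13/9
1 + 1/(13/9) = 1 + 9/13 = 22/13
3 + 1/(22/13) = 3 + 13/22 = 79/22
1 + 1/(79/22) = 1 + 22/79 = 101/79
5 + 1/(101/79) = 5 + 79/101 = 584/101
58 + 1/(584/101) = 58 + 101/584 = 33973/584

33973/584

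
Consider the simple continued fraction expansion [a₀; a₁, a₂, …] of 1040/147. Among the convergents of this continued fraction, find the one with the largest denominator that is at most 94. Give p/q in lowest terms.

a_0 = 7: 7/1  (≤ bound)
a_1 = 13: 92/13  (≤ bound)
a_2 = 2: 191/27  (≤ bound)
a_3 = 1: 283/40  (≤ bound)
a_4 = 3: 1040/147  (> 94, stop)

283/40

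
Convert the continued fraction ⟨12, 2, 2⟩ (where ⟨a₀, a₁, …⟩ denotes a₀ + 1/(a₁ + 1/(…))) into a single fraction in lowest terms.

Start with 2.
2 + 1/(2/1) = 2 + 1/2 = 5/2
12 + 1/(5/2) = 12 + 2/5 = 62/5

62/5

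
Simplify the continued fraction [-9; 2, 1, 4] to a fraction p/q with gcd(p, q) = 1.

Start with 4.
1 + 1/(4/1) = 1 + 1/4 = 5/4
2 + 1/(5/4) = 2 + 4/5 = 14/5
-9 + 1/(14/5) = -9 + 5/14 = -121/14

-121/14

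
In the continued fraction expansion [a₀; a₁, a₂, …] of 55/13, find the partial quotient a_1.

4

55 ÷ 13 → quotient 4, remainder 3
13 ÷ 3 → quotient 4, remainder 1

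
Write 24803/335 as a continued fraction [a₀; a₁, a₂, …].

Apply division with remainder until the remainder is 0:
⌊24803/335⌋ = 74, remainder 13
⌊335/13⌋ = 25, remainder 10
⌊13/10⌋ = 1, remainder 3
⌊10/3⌋ = 3, remainder 1
⌊3/1⌋ = 3, remainder 0

[74; 25, 1, 3, 3]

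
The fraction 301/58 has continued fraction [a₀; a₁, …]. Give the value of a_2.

3

Apply division with remainder until the remainder is 0:
301 = 5·58 + 11, so a_0 = 5
58 = 5·11 + 3, so a_1 = 5
11 = 3·3 + 2, so a_2 = 3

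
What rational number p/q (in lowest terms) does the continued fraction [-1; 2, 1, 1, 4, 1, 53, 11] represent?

Compute successive convergents:
a_0 = -1: -1/1
a_1 = 2: -1/2
a_2 = 1: -2/3
a_3 = 1: -3/5
a_4 = 4: -14/23
a_5 = 1: -17/28
a_6 = 53: -915/1507
a_7 = 11: -10082/16605

-10082/16605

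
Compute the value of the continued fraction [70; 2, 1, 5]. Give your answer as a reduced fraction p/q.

Use the convergent recurrence hₖ = aₖ·hₖ₋₁ + hₖ₋₂ (and likewise for the denominators kₖ):
a_0 = 70: 70/1
a_1 = 2: 141/2
a_2 = 1: 211/3
a_3 = 5: 1196/17

1196/17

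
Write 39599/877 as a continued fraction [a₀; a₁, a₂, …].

⌊39599/877⌋ = 45, remainder 134
⌊877/134⌋ = 6, remainder 73
⌊134/73⌋ = 1, remainder 61
⌊73/61⌋ = 1, remainder 12
⌊61/12⌋ = 5, remainder 1
⌊12/1⌋ = 12, remainder 0

[45; 6, 1, 1, 5, 12]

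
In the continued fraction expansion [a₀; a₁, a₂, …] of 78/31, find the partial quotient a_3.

15

Apply division with remainder until the remainder is 0:
⌊78/31⌋ = 2, remainder 16
⌊31/16⌋ = 1, remainder 15
⌊16/15⌋ = 1, remainder 1
⌊15/1⌋ = 15, remainder 0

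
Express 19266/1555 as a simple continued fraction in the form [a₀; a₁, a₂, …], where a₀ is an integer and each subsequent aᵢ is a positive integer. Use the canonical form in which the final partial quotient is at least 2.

19266 ÷ 1555 → quotient 12, remainder 606
1555 ÷ 606 → quotient 2, remainder 343
606 ÷ 343 → quotient 1, remainder 263
343 ÷ 263 → quotient 1, remainder 80
263 ÷ 80 → quotient 3, remainder 23
80 ÷ 23 → quotient 3, remainder 11
23 ÷ 11 → quotient 2, remainder 1
11 ÷ 1 → quotient 11, remainder 0

[12; 2, 1, 1, 3, 3, 2, 11]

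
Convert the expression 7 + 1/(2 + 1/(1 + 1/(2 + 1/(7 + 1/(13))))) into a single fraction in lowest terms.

Build up convergents one term at a time:
a_0 = 7: 7/1
a_1 = 2: 15/2
a_2 = 1: 22/3
a_3 = 2: 59/8
a_4 = 7: 435/59
a_5 = 13: 5714/775

5714/775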